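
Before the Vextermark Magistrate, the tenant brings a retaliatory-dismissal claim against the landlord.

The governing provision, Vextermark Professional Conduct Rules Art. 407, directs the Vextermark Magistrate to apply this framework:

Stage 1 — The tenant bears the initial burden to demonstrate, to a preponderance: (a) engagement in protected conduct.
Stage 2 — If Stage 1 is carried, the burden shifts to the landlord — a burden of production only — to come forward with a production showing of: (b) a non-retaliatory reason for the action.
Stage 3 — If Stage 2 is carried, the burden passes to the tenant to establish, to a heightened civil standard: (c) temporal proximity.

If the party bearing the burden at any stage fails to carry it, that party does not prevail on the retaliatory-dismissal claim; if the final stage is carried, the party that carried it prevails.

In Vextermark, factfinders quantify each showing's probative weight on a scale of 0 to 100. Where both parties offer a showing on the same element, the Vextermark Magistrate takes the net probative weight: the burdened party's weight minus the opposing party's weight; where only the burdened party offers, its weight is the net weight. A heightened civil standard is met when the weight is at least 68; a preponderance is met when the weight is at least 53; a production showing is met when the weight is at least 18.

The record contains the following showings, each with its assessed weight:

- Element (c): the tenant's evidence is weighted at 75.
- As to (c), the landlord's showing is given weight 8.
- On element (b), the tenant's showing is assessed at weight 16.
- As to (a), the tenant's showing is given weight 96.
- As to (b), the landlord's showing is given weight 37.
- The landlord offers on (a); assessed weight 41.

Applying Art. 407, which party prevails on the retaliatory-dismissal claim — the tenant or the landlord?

At Stage 1 the tenant must meet a preponderance (weight is at least 53): on (a) the weight is 96 less the opposing 41 gives net 55, ≥ 53, so (a) meets the standard.
  The tenant carries Stage 1; the landlord now bears the burden.
At Stage 2 the landlord must meet a production showing (weight is at least 18): on (b) the weight is 37 less the opposing 16 gives net 21, which does reach 18, so (b) meets the standard.
  Stage 2 is satisfied; the onus moves to the tenant.
At Stage 3 the tenant must meet a heightened civil standard (weight is at least 68): on (c) the weight is 75 less the opposing 8 gives net 67, < 68, so (c) does not meet the standard.
  Stage 3 not carried; the tenant fails its burden.
So the landlord prevails.

landlord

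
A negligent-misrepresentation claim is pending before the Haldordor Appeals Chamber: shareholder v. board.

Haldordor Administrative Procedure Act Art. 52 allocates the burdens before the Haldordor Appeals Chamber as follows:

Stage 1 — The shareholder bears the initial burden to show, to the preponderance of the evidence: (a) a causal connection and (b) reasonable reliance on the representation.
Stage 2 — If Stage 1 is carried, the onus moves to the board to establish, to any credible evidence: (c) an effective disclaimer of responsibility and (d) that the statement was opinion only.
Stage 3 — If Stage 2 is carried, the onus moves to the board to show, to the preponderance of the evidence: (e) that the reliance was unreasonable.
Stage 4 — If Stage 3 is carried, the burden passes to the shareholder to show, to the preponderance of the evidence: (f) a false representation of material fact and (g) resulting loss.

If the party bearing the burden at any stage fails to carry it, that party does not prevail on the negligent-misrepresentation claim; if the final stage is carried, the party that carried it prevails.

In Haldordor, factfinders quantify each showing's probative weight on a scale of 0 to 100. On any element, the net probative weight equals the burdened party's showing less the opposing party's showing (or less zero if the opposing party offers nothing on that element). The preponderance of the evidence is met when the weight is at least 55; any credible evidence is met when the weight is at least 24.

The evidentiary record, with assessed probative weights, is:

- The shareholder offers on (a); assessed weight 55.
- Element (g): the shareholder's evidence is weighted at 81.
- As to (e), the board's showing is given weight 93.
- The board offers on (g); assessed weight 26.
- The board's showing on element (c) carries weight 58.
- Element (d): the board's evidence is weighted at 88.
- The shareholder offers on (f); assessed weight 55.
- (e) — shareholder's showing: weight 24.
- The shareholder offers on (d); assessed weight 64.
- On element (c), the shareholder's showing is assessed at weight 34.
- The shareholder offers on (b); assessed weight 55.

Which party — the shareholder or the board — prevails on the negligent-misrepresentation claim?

shareholder

At Stage 1 the shareholder must meet the preponderance of the evidence (weight is at least 55): on (a) the weight is 55, which does reach 55, so (a) meets the standard; on (b) the weight is 55, ≥ 55, so (b) meets the standard.
  All elements met. The burden passes to the board.
At Stage 2 the board must meet any credible evidence (weight is at least 24): on (c) the weight is 58 less the opposing 34 gives net 24, ≥ 24, so (c) meets the standard; on (d) the weight is 88 less the opposing 64 gives net 24, ≥ 24, so (d) meets the standard.
  All elements met. The board retains the burden for Stage 3.
At Stage 3 the board must meet the preponderance of the evidence (weight is at least 55): on (e) the weight is 93 less the opposing 24 gives net 69, ≥ 55, so (e) meets the standard.
  The board carries Stage 3; the shareholder now bears the burden.
At Stage 4 the shareholder must meet the preponderance of the evidence (weight is at least 55): on (f) the weight is 55, which does reach 55, so (f) meets the standard; on (g) the weight is 81 less the opposing 26 gives net 55, which does reach 55, so (g) meets the standard.
  Stage 4 carried; the final stage is satisfied.
With every stage satisfied, the shareholder prevails.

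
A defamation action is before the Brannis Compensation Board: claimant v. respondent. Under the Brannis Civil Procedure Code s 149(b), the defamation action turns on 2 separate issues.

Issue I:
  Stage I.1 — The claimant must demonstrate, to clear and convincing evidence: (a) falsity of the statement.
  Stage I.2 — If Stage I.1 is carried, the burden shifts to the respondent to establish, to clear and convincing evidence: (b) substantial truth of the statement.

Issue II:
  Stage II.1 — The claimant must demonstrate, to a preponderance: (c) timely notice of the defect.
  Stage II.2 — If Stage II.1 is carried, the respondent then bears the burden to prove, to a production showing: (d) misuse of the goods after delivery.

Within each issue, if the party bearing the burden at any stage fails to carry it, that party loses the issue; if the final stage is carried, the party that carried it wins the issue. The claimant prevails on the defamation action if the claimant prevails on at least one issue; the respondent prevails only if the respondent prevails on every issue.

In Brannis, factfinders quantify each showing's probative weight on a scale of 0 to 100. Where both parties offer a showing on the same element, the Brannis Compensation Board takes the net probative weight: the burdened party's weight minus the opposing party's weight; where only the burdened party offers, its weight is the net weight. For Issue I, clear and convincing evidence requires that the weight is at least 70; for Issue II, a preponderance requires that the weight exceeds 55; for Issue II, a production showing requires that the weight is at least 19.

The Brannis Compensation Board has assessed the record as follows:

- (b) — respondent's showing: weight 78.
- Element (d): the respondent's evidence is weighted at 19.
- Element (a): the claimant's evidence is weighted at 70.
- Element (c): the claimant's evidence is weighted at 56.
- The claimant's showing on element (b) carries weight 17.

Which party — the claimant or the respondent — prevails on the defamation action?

— Issue I —
Stage I.1 (claimant, clear and convincing evidence, weight is at least 70): (a) 70 ≥ 70 — meets.
  Stage I.1 is satisfied; the onus moves to the respondent.
Stage I.2 (respondent, clear and convincing evidence, weight is at least 70): (b) net 78−17=61 < 70 — fails.
  Not every element is met, so the respondent fails to carry Stage I.2.
The analysis ends at Stage I.2; the claimant prevails on this issue.
— Issue II —
Stage II.1 — burden on claimant; standard: a preponderance (weight exceeds 55).
    (c): 56 > 55 [met]
  Stage II.1 is satisfied; the onus moves to the respondent.
Stage II.2 — burden on respondent; standard: a production showing (weight is at least 19).
    (d): 19 ≥ 19 [met]
  The respondent carries the last stage.
Every stage carried; the respondent prevails on this issue.
Per-issue: Issue I → claimant; Issue II → respondent. The claimant must prevail on at least one issue; overall, the claimant prevails.

claimant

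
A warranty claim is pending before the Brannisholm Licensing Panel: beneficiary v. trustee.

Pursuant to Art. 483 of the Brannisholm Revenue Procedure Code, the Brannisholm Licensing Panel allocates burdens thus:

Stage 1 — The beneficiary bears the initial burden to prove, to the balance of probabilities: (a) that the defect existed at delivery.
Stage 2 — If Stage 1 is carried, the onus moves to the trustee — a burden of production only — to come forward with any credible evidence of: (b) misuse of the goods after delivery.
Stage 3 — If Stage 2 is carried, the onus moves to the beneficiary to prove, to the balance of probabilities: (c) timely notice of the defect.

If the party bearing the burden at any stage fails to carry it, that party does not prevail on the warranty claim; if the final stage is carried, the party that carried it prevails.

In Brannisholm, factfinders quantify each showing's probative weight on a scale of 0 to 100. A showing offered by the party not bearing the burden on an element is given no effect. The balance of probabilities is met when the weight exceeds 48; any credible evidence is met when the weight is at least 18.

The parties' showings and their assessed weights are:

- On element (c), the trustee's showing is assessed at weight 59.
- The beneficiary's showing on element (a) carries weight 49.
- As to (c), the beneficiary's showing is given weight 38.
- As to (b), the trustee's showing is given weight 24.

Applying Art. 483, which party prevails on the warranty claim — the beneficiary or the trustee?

trustee

Stage 1 (beneficiary, the balance of probabilities, weight exceeds 48): (a) 49 > 48 — meets.
  The beneficiary carries Stage 1; the trustee now bears the burden.
Stage 2 (trustee, any credible evidence, weight is at least 18): (b) 24 ≥ 18 — meets.
  Stage 2 is satisfied; the onus moves to the beneficiary.
Stage 3 (beneficiary, the balance of probabilities, weight exceeds 48): (c) 38 (trustee's 59 disregarded) ≤ 48 — fails.
  Stage 3 not carried; the beneficiary fails its burden.
So the trustee prevails.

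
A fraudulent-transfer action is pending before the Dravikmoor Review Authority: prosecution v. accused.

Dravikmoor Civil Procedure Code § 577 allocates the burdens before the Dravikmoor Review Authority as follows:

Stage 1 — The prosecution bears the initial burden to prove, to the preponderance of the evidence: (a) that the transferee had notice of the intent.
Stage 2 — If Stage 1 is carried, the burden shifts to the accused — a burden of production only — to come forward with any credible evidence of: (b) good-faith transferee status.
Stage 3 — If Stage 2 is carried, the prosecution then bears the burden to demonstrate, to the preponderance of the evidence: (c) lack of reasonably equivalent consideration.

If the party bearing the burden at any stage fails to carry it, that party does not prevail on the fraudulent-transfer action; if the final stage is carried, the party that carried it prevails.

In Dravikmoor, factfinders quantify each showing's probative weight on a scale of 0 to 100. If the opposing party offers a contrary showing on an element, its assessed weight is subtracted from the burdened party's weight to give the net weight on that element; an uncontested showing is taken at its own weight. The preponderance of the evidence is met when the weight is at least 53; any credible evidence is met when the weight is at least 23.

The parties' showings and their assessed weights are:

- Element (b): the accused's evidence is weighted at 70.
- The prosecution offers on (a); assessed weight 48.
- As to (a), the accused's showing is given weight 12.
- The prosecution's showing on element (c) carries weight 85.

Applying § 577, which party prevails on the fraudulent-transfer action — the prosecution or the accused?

Stage 1 (prosecution, the preponderance of the evidence, weight is at least 53): (a) net 48−12=36 < 53 — fails.
  The prosecution does not carry Stage 1.
So the accused prevails.

accused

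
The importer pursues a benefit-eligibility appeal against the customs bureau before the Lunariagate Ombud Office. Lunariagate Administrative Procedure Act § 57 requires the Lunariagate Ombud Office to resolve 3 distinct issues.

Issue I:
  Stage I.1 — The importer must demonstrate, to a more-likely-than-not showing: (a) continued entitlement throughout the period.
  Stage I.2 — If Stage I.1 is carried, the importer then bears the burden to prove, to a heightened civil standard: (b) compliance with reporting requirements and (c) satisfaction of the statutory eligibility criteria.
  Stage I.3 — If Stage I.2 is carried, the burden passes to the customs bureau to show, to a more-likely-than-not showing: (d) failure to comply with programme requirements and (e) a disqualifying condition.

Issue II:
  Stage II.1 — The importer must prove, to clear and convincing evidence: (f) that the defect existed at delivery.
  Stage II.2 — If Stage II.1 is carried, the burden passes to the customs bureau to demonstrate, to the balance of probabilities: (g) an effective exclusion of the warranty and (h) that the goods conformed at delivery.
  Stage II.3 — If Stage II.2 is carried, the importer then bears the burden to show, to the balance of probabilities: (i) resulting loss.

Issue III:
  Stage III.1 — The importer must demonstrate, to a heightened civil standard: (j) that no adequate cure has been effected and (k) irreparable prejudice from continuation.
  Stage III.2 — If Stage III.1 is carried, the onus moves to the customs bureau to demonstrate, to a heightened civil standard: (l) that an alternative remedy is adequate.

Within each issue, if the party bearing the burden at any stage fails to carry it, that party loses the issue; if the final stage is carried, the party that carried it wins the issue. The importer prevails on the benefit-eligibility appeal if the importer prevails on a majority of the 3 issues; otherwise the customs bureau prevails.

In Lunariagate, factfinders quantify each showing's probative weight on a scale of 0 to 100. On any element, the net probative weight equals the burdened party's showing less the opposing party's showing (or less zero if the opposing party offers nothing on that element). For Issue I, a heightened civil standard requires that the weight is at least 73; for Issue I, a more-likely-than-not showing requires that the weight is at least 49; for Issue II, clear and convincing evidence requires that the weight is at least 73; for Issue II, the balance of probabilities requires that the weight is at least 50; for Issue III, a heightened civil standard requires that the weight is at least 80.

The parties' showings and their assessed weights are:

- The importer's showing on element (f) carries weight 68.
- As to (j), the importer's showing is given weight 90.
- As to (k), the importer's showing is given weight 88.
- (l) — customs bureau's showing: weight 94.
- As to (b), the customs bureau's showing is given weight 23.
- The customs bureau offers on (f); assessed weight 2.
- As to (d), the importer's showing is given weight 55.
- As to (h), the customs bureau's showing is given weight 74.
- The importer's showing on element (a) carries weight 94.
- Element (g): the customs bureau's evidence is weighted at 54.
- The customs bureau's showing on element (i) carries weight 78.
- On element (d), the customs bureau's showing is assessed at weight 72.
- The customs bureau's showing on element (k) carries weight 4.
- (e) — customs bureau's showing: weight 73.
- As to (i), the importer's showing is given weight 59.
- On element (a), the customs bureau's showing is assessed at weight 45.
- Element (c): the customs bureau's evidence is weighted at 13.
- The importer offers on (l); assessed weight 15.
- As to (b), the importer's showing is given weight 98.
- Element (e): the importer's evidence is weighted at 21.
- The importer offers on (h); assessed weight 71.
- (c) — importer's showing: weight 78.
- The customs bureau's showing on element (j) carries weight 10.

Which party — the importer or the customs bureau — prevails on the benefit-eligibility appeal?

— Issue I —
Stage I.1 — burden on importer; standard: a more-likely-than-not showing (weight is at least 49).
    (a): 94 − 45 = 49 ≥ 49 [met]
  Stage I.1 carried; the burden remains with the importer.
Stage I.2 — burden on importer; standard: a heightened civil standard (weight is at least 73).
    (b): 98 − 23 = 75 ≥ 73 [met]
    (c): 78 − 13 = 65 < 73 [not met]
  Not every element is met, so the importer fails to carry Stage I.2.
The analysis ends at Stage I.2; the customs bureau prevails on this issue.
— Issue II —
Stage II.1 (importer, clear and convincing evidence, weight is at least 73): (f) net 68−2=66 < 73 — fails.
  Stage II.1 not carried; the importer fails its burden.
The customs bureau prevails on this issue.
— Issue III —
Stage III.1 (importer, a heightened civil standard, weight is at least 80): (j) net 90−10=80 ≥ 80 — meets; (k) net 88−4=84 ≥ 80 — meets.
  The importer carries Stage III.1; the customs bureau now bears the burden.
Stage III.2 (customs bureau, a heightened civil standard, weight is at least 80): (l) net 94−15=79 < 80 — fails.
  Stage III.2 not carried; the customs bureau fails its burden.
So the importer prevails on this issue.
Per-issue: Issue I → customs bureau; Issue II → customs bureau; Issue III → importer. The importer must prevail on a majority of issues; overall, the customs bureau prevails.

customs bureau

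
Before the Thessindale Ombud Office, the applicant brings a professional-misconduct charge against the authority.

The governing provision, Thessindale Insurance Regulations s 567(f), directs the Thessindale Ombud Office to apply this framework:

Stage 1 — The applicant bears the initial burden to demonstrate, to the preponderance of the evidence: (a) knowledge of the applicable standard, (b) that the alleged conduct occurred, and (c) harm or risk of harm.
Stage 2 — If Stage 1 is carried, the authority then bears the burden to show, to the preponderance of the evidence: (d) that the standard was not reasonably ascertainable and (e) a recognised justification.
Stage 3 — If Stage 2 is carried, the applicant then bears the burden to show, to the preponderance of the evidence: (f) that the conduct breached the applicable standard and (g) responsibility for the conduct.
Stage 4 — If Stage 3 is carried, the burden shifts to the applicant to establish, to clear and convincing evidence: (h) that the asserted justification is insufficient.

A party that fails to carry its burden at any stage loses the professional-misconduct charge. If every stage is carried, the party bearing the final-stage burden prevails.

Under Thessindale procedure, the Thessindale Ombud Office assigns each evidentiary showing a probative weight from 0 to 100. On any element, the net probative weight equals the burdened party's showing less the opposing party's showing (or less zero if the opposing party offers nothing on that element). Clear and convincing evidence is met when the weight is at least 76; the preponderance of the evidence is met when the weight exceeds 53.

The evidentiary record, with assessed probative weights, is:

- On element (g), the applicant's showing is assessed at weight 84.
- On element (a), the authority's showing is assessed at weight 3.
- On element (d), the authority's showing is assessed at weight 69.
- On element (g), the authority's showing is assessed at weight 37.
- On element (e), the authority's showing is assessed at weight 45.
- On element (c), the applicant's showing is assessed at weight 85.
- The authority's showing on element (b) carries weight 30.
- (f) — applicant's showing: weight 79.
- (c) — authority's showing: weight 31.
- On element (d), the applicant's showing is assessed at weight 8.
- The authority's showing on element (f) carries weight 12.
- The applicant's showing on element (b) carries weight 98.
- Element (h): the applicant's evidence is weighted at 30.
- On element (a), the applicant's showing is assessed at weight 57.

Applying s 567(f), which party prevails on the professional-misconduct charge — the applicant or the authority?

Stage 1 (applicant, the preponderance of the evidence, weight exceeds 53): (a) net 57−3=54 > 53 — meets; (b) net 98−30=68 > 53 — meets; (c) net 85−31=54 > 53 — meets.
  Stage 1 is satisfied; the onus moves to the authority.
Stage 2 (authority, the preponderance of the evidence, weight exceeds 53): (d) net 69−8=61 > 53 — meets; (e) 45 ≤ 53 — fails.
  The authority does not carry Stage 2.
The applicant prevails.

applicant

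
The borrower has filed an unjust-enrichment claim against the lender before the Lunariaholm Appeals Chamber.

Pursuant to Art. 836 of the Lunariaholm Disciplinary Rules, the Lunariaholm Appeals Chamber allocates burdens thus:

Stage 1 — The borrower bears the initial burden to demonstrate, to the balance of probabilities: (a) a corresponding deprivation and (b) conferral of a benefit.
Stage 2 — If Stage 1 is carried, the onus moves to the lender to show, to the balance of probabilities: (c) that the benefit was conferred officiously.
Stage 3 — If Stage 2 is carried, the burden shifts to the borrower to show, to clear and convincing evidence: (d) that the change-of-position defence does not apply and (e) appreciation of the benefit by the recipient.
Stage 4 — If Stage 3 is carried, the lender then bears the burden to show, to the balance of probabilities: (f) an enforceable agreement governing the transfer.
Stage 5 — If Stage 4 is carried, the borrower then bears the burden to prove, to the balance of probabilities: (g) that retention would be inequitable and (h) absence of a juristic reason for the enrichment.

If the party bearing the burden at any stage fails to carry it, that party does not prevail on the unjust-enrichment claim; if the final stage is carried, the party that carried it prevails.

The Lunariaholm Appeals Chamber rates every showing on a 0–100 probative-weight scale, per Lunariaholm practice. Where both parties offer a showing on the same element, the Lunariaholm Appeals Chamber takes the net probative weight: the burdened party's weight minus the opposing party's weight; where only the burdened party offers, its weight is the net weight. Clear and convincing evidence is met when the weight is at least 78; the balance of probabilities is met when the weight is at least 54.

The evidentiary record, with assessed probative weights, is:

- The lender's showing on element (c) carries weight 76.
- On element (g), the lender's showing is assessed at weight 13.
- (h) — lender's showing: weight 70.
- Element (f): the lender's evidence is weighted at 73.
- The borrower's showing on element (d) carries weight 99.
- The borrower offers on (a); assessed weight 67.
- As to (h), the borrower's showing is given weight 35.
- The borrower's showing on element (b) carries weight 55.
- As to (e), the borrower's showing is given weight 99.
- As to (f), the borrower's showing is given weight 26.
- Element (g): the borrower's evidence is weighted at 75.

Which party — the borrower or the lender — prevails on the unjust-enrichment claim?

borrower

At Stage 1 the borrower must meet the balance of probabilities (weight is at least 54): on (a) the weight is 67, which does reach 54, so (a) meets the standard; on (b) the weight is 55, ≥ 54, so (b) meets the standard.
  Stage 1 is satisfied; the onus moves to the lender.
At Stage 2 the lender must meet the balance of probabilities (weight is at least 54): on (c) the weight is 76, which does reach 54, so (c) meets the standard.
  All elements met. The burden passes to the borrower.
At Stage 3 the borrower must meet clear and convincing evidence (weight is at least 78): on (d) the weight is 99, which does reach 78, so (d) meets the standard; on (e) the weight is 99, ≥ 78, so (e) meets the standard.
  All elements met. The burden passes to the lender.
At Stage 4 the lender must meet the balance of probabilities (weight is at least 54): on (f) the weight is 73 less the opposing 26 gives net 47, < 54, so (f) does not meet the standard.
  Not every element is met, so the lender fails to carry Stage 4.
The borrower prevails.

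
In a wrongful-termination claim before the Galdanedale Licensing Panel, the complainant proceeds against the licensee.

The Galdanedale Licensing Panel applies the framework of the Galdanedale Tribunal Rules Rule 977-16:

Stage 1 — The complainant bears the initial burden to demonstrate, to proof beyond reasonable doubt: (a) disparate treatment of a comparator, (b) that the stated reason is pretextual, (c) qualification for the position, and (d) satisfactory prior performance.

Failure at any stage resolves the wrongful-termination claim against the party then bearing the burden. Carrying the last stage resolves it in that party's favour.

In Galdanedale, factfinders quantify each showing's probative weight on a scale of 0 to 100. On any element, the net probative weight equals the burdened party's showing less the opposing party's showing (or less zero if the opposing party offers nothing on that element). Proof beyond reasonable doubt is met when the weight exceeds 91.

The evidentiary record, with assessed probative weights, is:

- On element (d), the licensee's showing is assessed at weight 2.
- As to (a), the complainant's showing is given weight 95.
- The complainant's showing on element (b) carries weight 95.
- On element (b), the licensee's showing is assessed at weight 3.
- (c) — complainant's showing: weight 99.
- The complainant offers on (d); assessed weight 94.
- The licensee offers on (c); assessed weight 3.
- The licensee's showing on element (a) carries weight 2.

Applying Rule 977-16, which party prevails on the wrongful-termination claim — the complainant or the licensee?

complainant

At Stage 1 the complainant must meet proof beyond reasonable doubt (weight exceeds 91): on (a) the weight is 95 less the opposing 2 gives net 93, which does exceed 91, so (a) meets the standard; on (b) the weight is 95 less the opposing 3 gives net 92, > 91, so (b) meets the standard; on (c) the weight is 99 less the opposing 3 gives net 96, which does exceed 91, so (c) meets the standard; on (d) the weight is 94 less the opposing 2 gives net 92, > 91, so (d) meets the standard.
  The complainant carries the last stage.
With every stage satisfied, the complainant prevails.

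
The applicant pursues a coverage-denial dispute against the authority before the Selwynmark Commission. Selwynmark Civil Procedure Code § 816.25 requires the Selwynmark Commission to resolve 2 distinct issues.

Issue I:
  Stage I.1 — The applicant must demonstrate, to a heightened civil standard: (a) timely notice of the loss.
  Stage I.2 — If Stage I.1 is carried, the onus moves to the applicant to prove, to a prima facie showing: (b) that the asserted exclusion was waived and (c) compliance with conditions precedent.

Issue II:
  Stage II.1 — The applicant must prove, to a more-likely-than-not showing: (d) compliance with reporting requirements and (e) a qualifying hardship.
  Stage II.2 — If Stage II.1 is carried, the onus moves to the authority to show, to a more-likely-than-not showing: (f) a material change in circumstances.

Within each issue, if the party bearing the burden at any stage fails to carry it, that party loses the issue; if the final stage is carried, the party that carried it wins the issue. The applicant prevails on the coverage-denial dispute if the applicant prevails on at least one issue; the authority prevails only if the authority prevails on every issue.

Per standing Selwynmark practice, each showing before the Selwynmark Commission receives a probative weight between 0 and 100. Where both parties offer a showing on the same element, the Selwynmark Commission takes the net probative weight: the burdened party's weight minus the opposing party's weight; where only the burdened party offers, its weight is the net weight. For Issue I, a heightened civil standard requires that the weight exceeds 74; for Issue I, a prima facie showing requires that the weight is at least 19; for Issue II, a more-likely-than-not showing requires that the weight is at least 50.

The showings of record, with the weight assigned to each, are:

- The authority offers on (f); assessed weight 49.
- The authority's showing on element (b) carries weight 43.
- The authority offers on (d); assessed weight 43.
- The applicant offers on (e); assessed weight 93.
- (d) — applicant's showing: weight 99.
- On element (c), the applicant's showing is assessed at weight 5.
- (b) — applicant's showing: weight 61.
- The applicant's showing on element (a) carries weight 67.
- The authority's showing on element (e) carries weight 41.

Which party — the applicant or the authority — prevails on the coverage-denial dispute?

applicant

— Issue I —
Stage I.1 (applicant, a heightened civil standard, weight exceeds 74): (a) 67 ≤ 74 — fails.
  Not every element is met, so the applicant fails to carry Stage I.1.
So the authority prevails on this issue.
— Issue II —
Stage II.1 — burden on applicant; standard: a more-likely-than-not showing (weight is at least 50).
    (d): 99 − 43 = 56 ≥ 50 [met]
    (e): 93 − 41 = 52 ≥ 50 [met]
  All elements met. The burden passes to the authority.
Stage II.2 — burden on authority; standard: a more-likely-than-not showing (weight is at least 50).
    (f): 49 < 50 [not met]
  Not every element is met, so the authority fails to carry Stage II.2.
So the applicant prevails on this issue.
Per-issue: Issue I → authority; Issue II → applicant. The applicant must prevail on at least one issue; overall, the applicant prevails.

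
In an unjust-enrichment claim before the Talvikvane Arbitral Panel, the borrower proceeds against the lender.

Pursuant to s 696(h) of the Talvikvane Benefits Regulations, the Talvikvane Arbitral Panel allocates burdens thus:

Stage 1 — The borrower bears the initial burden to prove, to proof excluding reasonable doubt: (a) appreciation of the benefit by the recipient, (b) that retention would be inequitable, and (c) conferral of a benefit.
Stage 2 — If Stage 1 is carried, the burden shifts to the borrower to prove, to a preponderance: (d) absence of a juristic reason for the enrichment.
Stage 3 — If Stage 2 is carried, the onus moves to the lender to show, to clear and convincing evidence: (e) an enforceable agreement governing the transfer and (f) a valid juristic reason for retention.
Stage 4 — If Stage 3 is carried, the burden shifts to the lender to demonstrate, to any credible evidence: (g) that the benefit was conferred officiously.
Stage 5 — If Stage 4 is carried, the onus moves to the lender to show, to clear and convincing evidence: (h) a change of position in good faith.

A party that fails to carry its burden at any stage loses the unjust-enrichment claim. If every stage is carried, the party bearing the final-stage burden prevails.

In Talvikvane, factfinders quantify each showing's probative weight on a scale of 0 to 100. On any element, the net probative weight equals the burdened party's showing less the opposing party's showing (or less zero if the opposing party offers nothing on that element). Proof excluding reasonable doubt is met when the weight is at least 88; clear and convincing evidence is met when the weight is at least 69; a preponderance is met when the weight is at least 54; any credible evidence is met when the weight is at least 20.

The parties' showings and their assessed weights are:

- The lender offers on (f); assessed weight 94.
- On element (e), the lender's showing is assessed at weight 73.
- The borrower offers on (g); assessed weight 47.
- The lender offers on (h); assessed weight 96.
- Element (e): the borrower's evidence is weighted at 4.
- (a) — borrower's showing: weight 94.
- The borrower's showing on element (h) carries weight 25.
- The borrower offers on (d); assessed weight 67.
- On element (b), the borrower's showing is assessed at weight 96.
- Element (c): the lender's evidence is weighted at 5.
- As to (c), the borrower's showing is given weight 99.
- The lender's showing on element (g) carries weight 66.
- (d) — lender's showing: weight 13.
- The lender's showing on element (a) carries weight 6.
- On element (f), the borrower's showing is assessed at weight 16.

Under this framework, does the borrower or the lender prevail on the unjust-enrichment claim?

borrower

Stage 1 (borrower, proof excluding reasonable doubt, weight is at least 88): (a) net 94−6=88 ≥ 88 — meets; (b) 96 ≥ 88 — meets; (c) net 99−5=94 ≥ 88 — meets.
  Stage 1 is satisfied; the borrower continues to bear the burden.
Stage 2 (borrower, a preponderance, weight is at least 54): (d) net 67−13=54 ≥ 54 — meets.
  The borrower carries Stage 2; the lender now bears the burden.
Stage 3 (lender, clear and convincing evidence, weight is at least 69): (e) net 73−4=69 ≥ 69 — meets; (f) net 94−16=78 ≥ 69 — meets.
  Stage 3 carried; the burden remains with the lender.
Stage 4 (lender, any credible evidence, weight is at least 20): (g) net 66−47=19 < 20 — fails.
  Not every element is met, so the lender fails to carry Stage 4.
So the borrower prevails.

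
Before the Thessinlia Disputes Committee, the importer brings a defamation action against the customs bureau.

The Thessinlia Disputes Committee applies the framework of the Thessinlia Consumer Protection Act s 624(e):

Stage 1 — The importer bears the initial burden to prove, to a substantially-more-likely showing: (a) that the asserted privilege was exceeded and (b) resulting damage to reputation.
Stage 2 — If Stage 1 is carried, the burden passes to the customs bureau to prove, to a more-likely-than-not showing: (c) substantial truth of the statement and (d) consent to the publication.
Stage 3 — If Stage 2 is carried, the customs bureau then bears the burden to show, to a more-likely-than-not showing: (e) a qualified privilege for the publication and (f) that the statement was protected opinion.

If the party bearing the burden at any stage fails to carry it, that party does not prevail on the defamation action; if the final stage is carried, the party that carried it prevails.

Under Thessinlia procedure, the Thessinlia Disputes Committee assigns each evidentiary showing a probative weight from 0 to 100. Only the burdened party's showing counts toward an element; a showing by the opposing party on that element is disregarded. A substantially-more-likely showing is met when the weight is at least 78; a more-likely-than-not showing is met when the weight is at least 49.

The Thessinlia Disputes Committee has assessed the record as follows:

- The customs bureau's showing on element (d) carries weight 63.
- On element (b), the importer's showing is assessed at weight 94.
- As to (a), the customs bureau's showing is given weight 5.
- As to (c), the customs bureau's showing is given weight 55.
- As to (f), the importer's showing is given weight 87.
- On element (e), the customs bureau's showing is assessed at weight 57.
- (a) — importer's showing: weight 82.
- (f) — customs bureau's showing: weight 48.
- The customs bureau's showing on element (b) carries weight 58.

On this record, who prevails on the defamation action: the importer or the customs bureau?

importer

Stage 1 (importer, a substantially-more-likely showing, weight is at least 78): (a) 82 (customs bureau's 5 disregarded) ≥ 78 — meets; (b) 94 (customs bureau's 58 disregarded) ≥ 78 — meets.
  Stage 1 carried; the burden shifts to the customs bureau.
Stage 2 (customs bureau, a more-likely-than-not showing, weight is at least 49): (c) 55 ≥ 49 — meets; (d) 63 ≥ 49 — meets.
  All elements met. The customs bureau retains the burden for Stage 3.
Stage 3 (customs bureau, a more-likely-than-not showing, weight is at least 49): (e) 57 ≥ 49 — meets; (f) 48 (importer's 87 disregarded) < 49 — fails.
  The customs bureau does not carry Stage 3.
So the importer prevails.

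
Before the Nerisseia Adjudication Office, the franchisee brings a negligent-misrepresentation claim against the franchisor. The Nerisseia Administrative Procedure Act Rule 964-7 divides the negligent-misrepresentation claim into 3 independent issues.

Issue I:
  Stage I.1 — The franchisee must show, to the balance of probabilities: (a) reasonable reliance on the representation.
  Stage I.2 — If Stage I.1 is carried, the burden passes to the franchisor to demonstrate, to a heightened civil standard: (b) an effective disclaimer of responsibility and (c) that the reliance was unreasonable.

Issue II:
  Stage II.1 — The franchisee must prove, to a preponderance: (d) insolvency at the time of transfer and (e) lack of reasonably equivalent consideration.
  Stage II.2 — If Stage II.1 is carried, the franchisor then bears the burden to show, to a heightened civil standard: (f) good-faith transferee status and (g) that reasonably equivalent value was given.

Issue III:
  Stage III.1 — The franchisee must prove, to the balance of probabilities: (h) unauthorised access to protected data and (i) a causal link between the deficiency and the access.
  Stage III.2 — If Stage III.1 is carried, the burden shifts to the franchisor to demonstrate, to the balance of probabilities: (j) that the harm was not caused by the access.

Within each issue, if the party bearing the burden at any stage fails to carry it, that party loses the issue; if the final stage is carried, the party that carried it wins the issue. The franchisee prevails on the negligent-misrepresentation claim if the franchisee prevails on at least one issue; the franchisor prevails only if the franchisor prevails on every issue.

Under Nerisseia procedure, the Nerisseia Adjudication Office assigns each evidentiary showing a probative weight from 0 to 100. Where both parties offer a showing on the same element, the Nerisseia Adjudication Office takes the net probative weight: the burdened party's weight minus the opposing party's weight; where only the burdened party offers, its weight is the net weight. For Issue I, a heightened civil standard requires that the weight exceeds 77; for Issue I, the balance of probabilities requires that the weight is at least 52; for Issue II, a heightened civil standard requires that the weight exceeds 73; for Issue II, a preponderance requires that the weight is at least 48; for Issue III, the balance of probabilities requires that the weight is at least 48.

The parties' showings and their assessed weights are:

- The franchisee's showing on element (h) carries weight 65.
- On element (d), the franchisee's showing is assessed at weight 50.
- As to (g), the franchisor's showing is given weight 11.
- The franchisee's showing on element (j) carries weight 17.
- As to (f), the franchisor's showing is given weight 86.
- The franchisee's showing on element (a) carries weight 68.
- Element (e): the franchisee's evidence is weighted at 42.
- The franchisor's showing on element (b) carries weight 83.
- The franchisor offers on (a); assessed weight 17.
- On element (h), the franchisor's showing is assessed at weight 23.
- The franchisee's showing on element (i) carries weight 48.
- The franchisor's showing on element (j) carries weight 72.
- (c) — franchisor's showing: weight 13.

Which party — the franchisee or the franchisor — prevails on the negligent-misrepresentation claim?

franchisor

— Issue I —
At Stage I.1 the franchisee must meet the balance of probabilities (weight is at least 52): on (a) the weight is 68 less the opposing 17 gives net 51, < 52, so (a) does not meet the standard.
  Stage I.1 not carried; the franchisee fails its burden.
The analysis ends at Stage I.1; the franchisor prevails on this issue.
— Issue II —
Stage II.1 — burden on franchisee; standard: a preponderance (weight is at least 48).
    (d): 50 ≥ 48 [met]
    (e): 42 < 48 [not met]
  Not every element is met, so the franchisee fails to carry Stage II.1.
The analysis ends at Stage II.1; the franchisor prevails on this issue.
— Issue III —
Stage III.1 — burden on franchisee; standard: the balance of probabilities (weight is at least 48).
    (h): 65 − 23 = 42 < 48 [not met]
    (i): 48 ≥ 48 [met]
  The franchisee does not carry Stage III.1.
So the franchisor prevails on this issue.
Per-issue: Issue I → franchisor; Issue II → franchisor; Issue III → franchisor. The franchisee must prevail on at least one issue; overall, the franchisor prevails.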